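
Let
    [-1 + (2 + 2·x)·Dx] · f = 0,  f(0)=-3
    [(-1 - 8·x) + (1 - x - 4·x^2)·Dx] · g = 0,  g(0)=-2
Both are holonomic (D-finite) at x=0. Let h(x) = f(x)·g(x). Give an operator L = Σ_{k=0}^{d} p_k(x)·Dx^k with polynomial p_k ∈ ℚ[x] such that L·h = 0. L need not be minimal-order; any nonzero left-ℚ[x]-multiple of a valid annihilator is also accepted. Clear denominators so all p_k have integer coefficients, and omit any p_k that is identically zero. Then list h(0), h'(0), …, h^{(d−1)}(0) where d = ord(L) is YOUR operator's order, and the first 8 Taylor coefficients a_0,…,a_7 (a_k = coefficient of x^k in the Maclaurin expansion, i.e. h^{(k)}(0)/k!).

f: a_k = -3, -3/2, 3/8, -3/16, 15/128, -21/256, 63/1024, -99/2048, …
g: a_k = -2, -2, -10, -18, -58, -130, -362, -882, …
h₀=f·g: eliminate ⇒ L₀, order ≤ 1·1.
L = (3 + 17·x + 12·x^2) + (-2 + 10·x^2 + 8·x^3)·Dx  (order 1).
h: a_k = 6, 9, 129/4, 549/8, 12633/64, 60423/128, 645885/512, 3225405/1024, …
ICs: h(0) = 6.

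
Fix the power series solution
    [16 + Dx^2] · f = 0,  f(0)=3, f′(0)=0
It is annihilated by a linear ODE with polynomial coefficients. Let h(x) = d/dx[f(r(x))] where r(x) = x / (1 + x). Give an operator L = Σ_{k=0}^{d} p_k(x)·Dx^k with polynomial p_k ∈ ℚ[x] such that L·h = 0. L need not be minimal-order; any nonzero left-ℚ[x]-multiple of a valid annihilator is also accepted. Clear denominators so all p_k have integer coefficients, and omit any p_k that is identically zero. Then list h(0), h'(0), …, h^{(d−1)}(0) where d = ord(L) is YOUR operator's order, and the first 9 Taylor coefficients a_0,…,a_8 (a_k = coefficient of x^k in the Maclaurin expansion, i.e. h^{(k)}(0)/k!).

f: a_k = 3, 0, -24, 0, 32, 0, -256/15, 0, 512/105, …
Change of var in L_f (x↦r) gives L₀.
h₀' ⇒ L via d/dx closure of L₀.
L = (22 + 12·x + 6·x^2) + (6 + 18·x + 18·x^2 + 6·x^3)·Dx + (1 + 4·x + 6·x^2 + 4·x^3 + x^4)·Dx^2  (order 2).
h: a_k = 0, -48, 144, -160, -160, 5488/5, -13776/5, 100544/21, -215232/35, …
ICs: h(0) = 0, h′(0) = -48.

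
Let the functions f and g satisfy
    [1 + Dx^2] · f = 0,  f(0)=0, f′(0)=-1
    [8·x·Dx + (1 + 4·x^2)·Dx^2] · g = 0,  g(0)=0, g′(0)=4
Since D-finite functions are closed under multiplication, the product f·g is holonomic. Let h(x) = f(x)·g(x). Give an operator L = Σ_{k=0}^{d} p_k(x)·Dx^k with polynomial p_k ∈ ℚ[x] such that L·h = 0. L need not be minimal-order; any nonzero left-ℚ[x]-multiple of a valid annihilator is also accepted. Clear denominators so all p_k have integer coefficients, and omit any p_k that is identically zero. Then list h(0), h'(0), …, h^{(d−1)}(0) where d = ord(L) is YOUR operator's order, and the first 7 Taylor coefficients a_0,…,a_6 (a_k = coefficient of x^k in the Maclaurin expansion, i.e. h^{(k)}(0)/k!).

f: a_k = 0, -1, 0, 1/6, 0, -1/120, 0, …
g: a_k = 0, 4, 0, -16/3, 0, 64/5, 0, …
Sym-product of L_f,L_g gives L₀ (≤ ord 4).
L = (85 + 944·x^2 + 416·x^4 + 256·x^6 + 256·x^8) + (144·x + 704·x^3 + 768·x^5 + 1024·x^7)·Dx + (90 + 992·x^2 + 576·x^4 + 512·x^6 + 512·x^8)·Dx^2 + (144·x + 704·x^3 + 768·x^5 + 1024·x^7)·Dx^3 + (5 + 48·x^2 + 160·x^4 + 256·x^6 + 256·x^8)·Dx^4  (order 4).
h: a_k = 0, 0, -4, 0, 6, 0, -247/18, …
ICs: h(0) = 0, h′(0) = 0, h′′(0) = -8, h′′′(0) = 0.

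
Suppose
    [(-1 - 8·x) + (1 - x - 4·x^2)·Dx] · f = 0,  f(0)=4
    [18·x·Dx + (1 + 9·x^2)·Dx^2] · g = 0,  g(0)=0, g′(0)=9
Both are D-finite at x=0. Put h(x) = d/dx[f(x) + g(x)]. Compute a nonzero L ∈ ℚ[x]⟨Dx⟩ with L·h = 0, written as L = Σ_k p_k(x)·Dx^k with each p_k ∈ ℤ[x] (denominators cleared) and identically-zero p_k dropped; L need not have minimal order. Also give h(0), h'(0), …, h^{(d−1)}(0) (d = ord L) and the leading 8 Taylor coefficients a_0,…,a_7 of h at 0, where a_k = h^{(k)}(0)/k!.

L = (-90 + 360·x + 6462·x^2 + 14688·x^3 + 63936·x^4 + 31104·x^6) + (36 + 294·x + 324·x^2 + 3198·x^3 + 13680·x^4 + 46080·x^5 + 3888·x^6 + 31104·x^7)·Dx + (-5 - 16·x - 160·x^2 + 96·x^3 - 555·x^4 + 2304·x^5 + 4896·x^6 + 1296·x^7 + 5184·x^8)·Dx^2  (order 2).
h: a_k = 13, 40, 27, 464, 2029, 4344, 5787, 37280, …
ICs: h(0) = 13, h′(0) = 40.

f: a_k = 4, 4, 20, 36, 116, 260, 724, 1764, …
g: a_k = 0, 9, 0, -27, 0, 729/5, 0, -6561/7, …
Sum ⇒ L₀ = lclm(L_f,L_g) in ℚ(x)⟨Dx⟩.
h₀' ⇒ L via d/dx closure of L₀.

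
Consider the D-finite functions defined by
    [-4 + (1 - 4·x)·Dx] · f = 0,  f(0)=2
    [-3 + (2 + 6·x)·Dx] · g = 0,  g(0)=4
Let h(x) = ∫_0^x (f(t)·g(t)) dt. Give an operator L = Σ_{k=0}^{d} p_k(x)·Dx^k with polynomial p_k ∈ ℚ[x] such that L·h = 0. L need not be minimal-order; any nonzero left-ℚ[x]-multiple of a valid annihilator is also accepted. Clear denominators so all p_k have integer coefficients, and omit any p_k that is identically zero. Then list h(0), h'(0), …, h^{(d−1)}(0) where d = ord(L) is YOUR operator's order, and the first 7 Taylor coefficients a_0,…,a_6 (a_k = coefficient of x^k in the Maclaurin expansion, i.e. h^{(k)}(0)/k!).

L = (11 + 12·x)·Dx + (-2 + 2·x + 24·x^2)·Dx^2  (order 2).
h: a_k = 0, 8, 22, 167/3, 1363/8, 43211/80, 347389/192, …
ICs: h(0) = 0, h′(0) = 8.

f: a_k = 2, 8, 32, 128, 512, 2048, 8192, …
g: a_k = 4, 6, -9/2, 27/4, -405/32, 1701/64, -15309/256, …
f·g: L₀ = L_f ⊗_s L_g, ord ≤ 1·1.
h=∫₀ˣh₀: take L = L₀·Dx.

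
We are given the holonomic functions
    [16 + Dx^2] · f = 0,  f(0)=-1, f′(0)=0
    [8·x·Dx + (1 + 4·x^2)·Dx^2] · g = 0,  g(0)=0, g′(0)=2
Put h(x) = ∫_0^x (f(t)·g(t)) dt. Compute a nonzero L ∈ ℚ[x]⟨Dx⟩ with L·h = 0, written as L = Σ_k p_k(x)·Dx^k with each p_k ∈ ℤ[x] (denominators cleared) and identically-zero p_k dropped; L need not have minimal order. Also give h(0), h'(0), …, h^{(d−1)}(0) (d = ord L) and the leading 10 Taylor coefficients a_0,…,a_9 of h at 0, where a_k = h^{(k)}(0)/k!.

L = (2560 + 29696·x^2 + 118784·x^4 + 262144·x^6 + 262144·x^8)·Dx + (1536·x + 14336·x^3 + 49152·x^5 + 65536·x^7)·Dx^2 + (240 + 3008·x^2 + 13824·x^4 + 32768·x^6 + 32768·x^8)·Dx^3 + (96·x + 896·x^3 + 3072·x^5 + 4096·x^7)·Dx^4 + (5 + 72·x^2 + 400·x^4 + 1024·x^6 + 1024·x^8)·Dx^5  (order 5).
h: a_k = 0, 0, -1, 0, 14/3, 0, -368/45, 0, 4304/315, 0, …
ICs: h(0) = 0, h′(0) = 0, h′′(0) = -2, h′′′(0) = 0, h′′′′(0) = 112.

f: a_k = -1, 0, 8, 0, -32/3, 0, 256/45, 0, -512/315, 0, …
g: a_k = 0, 2, 0, -8/3, 0, 32/5, 0, -128/7, 0, 512/9, …
L₀ := L_f ⊗_s L_g (sym. prod.), ord ≤ 4.
h=∫h₀ ⇒ L = L₀·Dx.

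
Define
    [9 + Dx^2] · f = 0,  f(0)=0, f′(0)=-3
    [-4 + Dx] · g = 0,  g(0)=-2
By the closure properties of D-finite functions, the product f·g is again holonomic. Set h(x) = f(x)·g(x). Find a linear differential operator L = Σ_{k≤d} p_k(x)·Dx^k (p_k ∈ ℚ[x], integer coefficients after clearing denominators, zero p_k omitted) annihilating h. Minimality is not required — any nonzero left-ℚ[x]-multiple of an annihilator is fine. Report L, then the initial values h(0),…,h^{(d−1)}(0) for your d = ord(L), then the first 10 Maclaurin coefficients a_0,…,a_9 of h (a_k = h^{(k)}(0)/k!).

f: a_k = 0, -3, 0, 9/2, 0, -81/40, 0, 243/560, 0, -243/4480, …
g: a_k = -2, -8, -16, -64/3, -64/3, -256/15, -512/45, -2048/315, -1024/315, -4096/2835, …
Sym-product of L_f,L_g gives L₀ (≤ ord 2).
L = 25 - 8·Dx + Dx^2  (order 2).
h: a_k = 0, 6, 24, 39, 28, -79/20, -143/5, -25481/840, -527/30, -34151/6720, …
ICs: h(0) = 0, h′(0) = 6.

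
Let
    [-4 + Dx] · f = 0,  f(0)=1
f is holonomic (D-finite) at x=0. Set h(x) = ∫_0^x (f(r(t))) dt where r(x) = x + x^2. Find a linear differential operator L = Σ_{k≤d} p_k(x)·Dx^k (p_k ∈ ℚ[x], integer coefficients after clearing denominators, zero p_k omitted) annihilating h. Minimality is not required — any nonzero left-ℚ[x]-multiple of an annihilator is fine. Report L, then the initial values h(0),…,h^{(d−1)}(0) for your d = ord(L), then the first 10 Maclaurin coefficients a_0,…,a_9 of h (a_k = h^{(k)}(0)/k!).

f: a_k = 1, 4, 8, 32/3, 32/3, 128/15, 256/45, 1024/315, 512/315, 2048/2835, …
Change of var in L_f (x↦r) gives L₀.
h=∫h₀ ⇒ L = L₀·Dx.
L = (-4 - 8·x)·Dx + Dx^2  (order 2).
h: a_k = 0, 1, 2, 4, 20/3, 152/15, 208/15, 5536/315, 6512/315, 160/7, …
ICs: h(0) = 0, h′(0) = 1.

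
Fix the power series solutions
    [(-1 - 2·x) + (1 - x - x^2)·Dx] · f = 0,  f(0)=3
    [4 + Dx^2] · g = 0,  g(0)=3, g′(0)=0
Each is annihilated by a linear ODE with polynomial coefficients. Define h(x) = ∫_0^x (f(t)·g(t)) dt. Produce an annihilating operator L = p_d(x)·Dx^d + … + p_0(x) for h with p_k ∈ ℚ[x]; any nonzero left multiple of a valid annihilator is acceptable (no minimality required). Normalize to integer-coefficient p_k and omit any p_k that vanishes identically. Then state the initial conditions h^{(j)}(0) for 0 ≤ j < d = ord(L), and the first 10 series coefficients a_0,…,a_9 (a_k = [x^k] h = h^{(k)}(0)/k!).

f: a_k = 3, 3, 6, 9, 15, 24, 39, 63, 102, 165, …
g: a_k = 3, 0, -6, 0, 2, 0, -4/15, 0, 2/105, 0, …
L₀ := L_f ⊗_s L_g (sym. prod.), ord ≤ 2.
∫: right-multiply L₀ by Dx.
L = (-2 + 4·x + 4·x^2)·Dx + (2 + 4·x)·Dx^2 + (-1 + x + x^2)·Dx^3  (order 3).
h: a_k = 0, 9, 9/2, 0, 9/4, 3, 4, 191/35, 311/40, 1172/105, …
ICs: h(0) = 0, h′(0) = 9, h′′(0) = 9.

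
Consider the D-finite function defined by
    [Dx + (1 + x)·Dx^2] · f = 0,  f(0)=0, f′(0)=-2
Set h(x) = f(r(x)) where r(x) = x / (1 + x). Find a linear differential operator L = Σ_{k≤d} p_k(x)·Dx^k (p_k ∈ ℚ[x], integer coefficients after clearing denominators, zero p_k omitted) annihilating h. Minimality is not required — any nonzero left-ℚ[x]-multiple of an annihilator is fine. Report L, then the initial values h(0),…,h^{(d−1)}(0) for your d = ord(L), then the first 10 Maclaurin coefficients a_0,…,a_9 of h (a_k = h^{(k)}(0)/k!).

L = (3 + 4·x)·Dx + (1 + 3·x + 2·x^2)·Dx^2  (order 2).
h: a_k = 0, -2, 3, -14/3, 15/2, -62/5, 21, -254/7, 255/4, -1022/9, …
ICs: h(0) = 0, h′(0) = -2.

f: a_k = 0, -2, 1, -2/3, 1/2, -2/5, 1/3, -2/7, 1/4, -2/9, …
L₀ from L_f via x↦r, Dx↦r'^{-1}Dx.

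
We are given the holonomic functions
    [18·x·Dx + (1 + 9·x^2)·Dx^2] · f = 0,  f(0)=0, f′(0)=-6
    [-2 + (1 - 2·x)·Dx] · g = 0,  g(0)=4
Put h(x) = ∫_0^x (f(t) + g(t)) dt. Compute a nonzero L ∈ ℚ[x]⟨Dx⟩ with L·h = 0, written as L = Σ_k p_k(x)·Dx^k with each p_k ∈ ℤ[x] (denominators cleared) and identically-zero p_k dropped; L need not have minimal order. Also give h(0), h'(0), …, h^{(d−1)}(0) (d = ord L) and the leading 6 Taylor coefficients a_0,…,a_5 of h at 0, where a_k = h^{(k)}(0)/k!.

f: a_k = 0, -6, 0, 18, 0, -486/5, …
g: a_k = 4, 8, 16, 32, 64, 128, …
f+g: L₀ = lclm(L_f,L_g), ord ≤ 2+1.
h=∫₀ˣh₀: take L = L₀·Dx.
L = (36 - 288·x - 972·x^2)·Dx^2 + (-21 + 36·x - 9·x^2 - 972·x^3)·Dx^3 + (2 + 5·x + 45·x^3 - 162·x^4)·Dx^4  (order 4).
h: a_k = 0, 4, 1, 16/3, 25/2, 64/5, …
ICs: h(0) = 0, h′(0) = 4, h′′(0) = 2, h′′′(0) = 32.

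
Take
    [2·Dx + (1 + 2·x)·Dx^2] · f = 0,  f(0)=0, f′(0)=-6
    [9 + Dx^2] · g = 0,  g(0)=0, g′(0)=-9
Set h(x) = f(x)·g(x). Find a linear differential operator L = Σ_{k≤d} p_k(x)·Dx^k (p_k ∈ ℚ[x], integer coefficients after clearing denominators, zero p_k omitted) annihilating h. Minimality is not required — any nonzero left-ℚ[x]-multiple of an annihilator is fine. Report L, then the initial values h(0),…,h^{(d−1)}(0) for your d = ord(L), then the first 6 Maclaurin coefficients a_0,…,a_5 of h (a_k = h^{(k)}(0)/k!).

f: a_k = 0, -6, 6, -8, 12, -96/5, …
g: a_k = 0, -9, 0, 27/2, 0, -243/40, …
Product ⇒ symmetric product L₀, ord ≤ 4.
L = (63 + 1053·x + 3969·x^2 + 5832·x^3 + 2916·x^4) + (63 + 450·x + 972·x^2 + 648·x^3)·Dx + (25 + 270·x + 918·x^2 + 1296·x^3 + 648·x^4)·Dx^2 + (7 + 50·x + 108·x^2 + 72·x^3)·Dx^3 + (2 + 17·x + 53·x^2 + 72·x^3 + 36·x^4)·Dx^4  (order 4).
h: a_k = 0, 0, 54, -54, -9, -27, …
ICs: h(0) = 0, h′(0) = 0, h′′(0) = 108, h′′′(0) = -324.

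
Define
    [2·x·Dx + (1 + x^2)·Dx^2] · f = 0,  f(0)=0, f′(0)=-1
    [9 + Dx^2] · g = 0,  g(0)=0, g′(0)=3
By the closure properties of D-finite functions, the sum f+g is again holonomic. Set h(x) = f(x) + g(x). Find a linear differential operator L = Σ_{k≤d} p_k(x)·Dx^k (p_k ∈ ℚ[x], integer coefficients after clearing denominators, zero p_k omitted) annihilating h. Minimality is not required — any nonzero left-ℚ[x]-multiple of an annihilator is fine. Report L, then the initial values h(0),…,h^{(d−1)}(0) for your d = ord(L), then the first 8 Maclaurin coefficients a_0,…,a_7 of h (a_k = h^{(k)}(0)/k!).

f: a_k = 0, -1, 0, 1/3, 0, -1/5, 0, 1/7, …
g: a_k = 0, 3, 0, -9/2, 0, 81/40, 0, -243/560, …
L₀ := lclm(L_f,L_g); ord L₀ ≤ 2+2.
L = (-54·x + 540·x^3 + 162·x^5)·Dx + (63 + 279·x^2 + 297·x^4 + 81·x^6)·Dx^2 + (-6·x + 60·x^3 + 18·x^5)·Dx^3 + (7 + 31·x^2 + 33·x^4 + 9·x^6)·Dx^4  (order 4).
h: a_k = 0, 2, 0, -25/6, 0, 73/40, 0, -163/560, …
ICs: h(0) = 0, h′(0) = 2, h′′(0) = 0, h′′′(0) = -25.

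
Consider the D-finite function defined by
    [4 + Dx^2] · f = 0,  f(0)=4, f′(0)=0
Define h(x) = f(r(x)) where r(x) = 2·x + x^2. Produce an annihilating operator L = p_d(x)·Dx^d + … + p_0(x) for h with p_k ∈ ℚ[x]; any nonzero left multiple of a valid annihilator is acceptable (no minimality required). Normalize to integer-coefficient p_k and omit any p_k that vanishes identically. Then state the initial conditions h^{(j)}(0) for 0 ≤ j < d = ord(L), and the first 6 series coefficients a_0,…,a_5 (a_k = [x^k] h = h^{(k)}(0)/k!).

L = (16 + 48·x + 48·x^2 + 16·x^3) - Dx + (1 + x)·Dx^2  (order 2).
h: a_k = 4, 0, -32, -32, 104/3, 256/3, …
ICs: h(0) = 4, h′(0) = 0.

f: a_k = 4, 0, -8, 0, 8/3, 0, …
f∘r: x↦r, Dx↦Dx/r' in L_f ⇒ L₀.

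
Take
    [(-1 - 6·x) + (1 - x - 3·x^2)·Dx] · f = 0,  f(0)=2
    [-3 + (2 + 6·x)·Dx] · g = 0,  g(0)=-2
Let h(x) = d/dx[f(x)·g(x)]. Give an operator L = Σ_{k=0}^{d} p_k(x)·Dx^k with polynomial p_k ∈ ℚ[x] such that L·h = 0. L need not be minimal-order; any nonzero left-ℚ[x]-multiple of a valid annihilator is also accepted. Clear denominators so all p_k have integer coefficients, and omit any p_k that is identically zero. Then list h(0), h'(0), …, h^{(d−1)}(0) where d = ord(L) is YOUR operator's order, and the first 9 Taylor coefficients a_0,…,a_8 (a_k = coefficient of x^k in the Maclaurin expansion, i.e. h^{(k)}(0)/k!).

f: a_k = 2, 2, 8, 14, 38, 80, 194, 434, 1016, …
g: a_k = -2, -3, 9/4, -27/8, 405/64, -1701/128, 15309/512, -72171/1024, 2814669/16384, …
L₀ := L_f ⊗_s L_g (sym. prod.), ord ≤ 1.
h₀' ⇒ L via d/dx closure of L₀.
L = (35 + 378·x + 1053·x^2 + 1350·x^3 + 1215·x^4) + (-10 - 50·x - 54·x^2 + 162·x^3 + 594·x^4 + 486·x^5)·Dx  (order 1).
h: a_k = -10, -35, -651/4, -3011/8, -90695/64, -388533/128, -5365703/512, -21882851/1024, -1182832479/16384, …
ICs: h(0) = -10.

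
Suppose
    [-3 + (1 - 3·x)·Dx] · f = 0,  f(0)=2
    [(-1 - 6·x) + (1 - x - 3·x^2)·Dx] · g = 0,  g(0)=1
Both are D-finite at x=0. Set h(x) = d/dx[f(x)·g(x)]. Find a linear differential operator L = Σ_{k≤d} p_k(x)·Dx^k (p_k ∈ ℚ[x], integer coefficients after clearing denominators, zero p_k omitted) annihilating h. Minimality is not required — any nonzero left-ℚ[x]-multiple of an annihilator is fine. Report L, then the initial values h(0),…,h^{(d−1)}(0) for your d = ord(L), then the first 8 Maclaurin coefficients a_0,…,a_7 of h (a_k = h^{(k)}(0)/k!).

f: a_k = 2, 6, 18, 54, 162, 486, 1458, 4374, …
g: a_k = 1, 1, 4, 7, 19, 40, 97, 217, …
L₀ := L_f ⊗_s L_g (sym. prod.), ord ≤ 1.
h=h₀': d/dx-closure on L₀ ⇒ L.
L = (32 - 54·x - 216·x^2 + 972·x^4) + (-4 + 16·x + 27·x^2 - 144·x^3 + 243·x^5)·Dx  (order 1).
h: a_k = 8, 64, 330, 1472, 5920, 22476, 81704, 288256, …
ICs: h(0) = 8.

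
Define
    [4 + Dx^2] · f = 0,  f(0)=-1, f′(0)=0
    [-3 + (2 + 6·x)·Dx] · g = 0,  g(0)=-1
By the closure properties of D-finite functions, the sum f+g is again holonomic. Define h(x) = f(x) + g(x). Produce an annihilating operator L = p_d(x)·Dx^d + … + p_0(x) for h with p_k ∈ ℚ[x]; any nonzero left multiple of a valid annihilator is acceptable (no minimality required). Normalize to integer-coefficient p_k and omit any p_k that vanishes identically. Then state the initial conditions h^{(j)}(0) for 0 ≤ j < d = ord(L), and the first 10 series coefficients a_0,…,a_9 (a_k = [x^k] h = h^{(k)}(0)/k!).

L = (-516 - 1152·x - 1728·x^2) + (56 + 936·x + 3456·x^2 + 3456·x^3)·Dx + (-129 - 288·x - 432·x^2)·Dx^2 + (14 + 234·x + 864·x^2 + 864·x^3)·Dx^3  (order 3).
h: a_k = -2, -3/2, 25/8, -27/16, 959/384, -1701/256, 693001/46080, -72171/2048, 886555199/10321920, -14073345/65536, …
ICs: h(0) = -2, h′(0) = -3/2, h′′(0) = 25/4.

f: a_k = -1, 0, 2, 0, -2/3, 0, 4/45, 0, -2/315, 0, …
g: a_k = -1, -3/2, 9/8, -27/16, 405/128, -1701/256, 15309/1024, -72171/2048, 2814669/32768, -14073345/65536, …
Weyl lclm of L_f,L_g ⇒ L₀ (ord ≤ 3).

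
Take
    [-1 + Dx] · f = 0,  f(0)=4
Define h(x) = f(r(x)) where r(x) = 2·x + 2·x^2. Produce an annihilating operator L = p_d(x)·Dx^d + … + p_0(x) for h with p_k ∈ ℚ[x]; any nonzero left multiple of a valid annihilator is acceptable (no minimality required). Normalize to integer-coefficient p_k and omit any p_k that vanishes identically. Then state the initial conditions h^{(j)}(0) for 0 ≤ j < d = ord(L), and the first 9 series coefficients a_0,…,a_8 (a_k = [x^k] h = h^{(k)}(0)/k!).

L = (-2 - 4·x) + Dx  (order 1).
h: a_k = 4, 8, 16, 64/3, 80/3, 416/15, 1216/45, 7424/315, 6112/315, …
ICs: h(0) = 4.

f: a_k = 4, 4, 2, 2/3, 1/6, 1/30, 1/180, 1/1260, 1/10080, …
Substitute x→r, Dx→(1/r')Dx; clear ⇒ L₀.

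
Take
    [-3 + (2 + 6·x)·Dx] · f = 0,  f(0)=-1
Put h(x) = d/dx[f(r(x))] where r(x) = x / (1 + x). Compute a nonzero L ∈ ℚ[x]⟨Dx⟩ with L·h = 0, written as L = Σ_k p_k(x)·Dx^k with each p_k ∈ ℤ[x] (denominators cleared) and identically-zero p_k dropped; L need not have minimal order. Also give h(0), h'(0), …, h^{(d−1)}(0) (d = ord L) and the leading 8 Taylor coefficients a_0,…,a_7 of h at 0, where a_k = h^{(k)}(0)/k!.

L = (-7 - 16·x) + (-2 - 10·x - 8·x^2)·Dx  (order 1).
h: a_k = -3/2, 21/4, -261/16, 1677/32, -45345/256, 318915/512, -4608345/2048, 33903165/4096, …
ICs: h(0) = -3/2.

f: a_k = -1, -3/2, 9/8, -27/16, 405/128, -1701/256, 15309/1024, -72171/2048, …
f∘r: x↦r, Dx↦Dx/r' in L_f ⇒ L₀.
h=h₀': d/dx-closure on L₀ ⇒ L.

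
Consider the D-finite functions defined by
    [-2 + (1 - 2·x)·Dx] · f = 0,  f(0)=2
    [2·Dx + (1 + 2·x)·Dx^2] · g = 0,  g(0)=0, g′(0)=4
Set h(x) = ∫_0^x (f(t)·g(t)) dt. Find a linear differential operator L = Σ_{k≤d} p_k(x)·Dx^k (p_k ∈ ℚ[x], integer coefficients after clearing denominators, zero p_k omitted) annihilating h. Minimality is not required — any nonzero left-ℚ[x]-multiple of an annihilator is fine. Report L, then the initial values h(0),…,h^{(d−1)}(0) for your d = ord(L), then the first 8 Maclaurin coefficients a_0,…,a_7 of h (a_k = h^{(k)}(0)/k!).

L = 4·Dx + (2 + 12·x)·Dx^2 + (-1 + 4·x^2)·Dx^3  (order 3).
h: a_k = 0, 0, 4, 8/3, 20/3, 112/15, 752/45, 2368/105, …
ICs: h(0) = 0, h′(0) = 0, h′′(0) = 8.

f: a_k = 2, 4, 8, 16, 32, 64, 128, 256, …
g: a_k = 0, 4, -4, 16/3, -8, 64/5, -64/3, 256/7, …
Sym-product of L_f,L_g gives L₀ (≤ ord 2).
h=∫₀ˣh₀: take L = L₀·Dx.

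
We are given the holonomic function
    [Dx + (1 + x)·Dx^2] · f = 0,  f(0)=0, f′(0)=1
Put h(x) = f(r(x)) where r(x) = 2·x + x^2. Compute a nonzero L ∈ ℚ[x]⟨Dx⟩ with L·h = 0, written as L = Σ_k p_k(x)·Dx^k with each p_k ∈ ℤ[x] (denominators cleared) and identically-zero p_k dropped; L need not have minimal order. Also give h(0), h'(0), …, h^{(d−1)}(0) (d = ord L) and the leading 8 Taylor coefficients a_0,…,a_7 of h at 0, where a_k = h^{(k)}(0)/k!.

f: a_k = 0, 1, -1/2, 1/3, -1/4, 1/5, -1/6, 1/7, …
h₀=f(r): pull back L_f along r ⇒ L₀.
L = Dx + (1 + x)·Dx^2  (order 2).
h: a_k = 0, 2, -1, 2/3, -1/2, 2/5, -1/3, 2/7, …
ICs: h(0) = 0, h′(0) = 2.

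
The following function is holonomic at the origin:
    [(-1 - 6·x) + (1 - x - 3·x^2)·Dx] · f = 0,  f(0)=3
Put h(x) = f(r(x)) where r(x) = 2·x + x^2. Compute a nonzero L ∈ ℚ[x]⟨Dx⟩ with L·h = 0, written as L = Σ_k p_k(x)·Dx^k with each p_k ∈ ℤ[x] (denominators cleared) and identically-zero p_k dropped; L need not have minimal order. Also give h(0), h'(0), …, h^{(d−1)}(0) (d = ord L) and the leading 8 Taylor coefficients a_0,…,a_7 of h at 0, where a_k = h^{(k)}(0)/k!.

L = (2 + 26·x + 36·x^2 + 12·x^3) + (-1 + 2·x + 13·x^2 + 12·x^3 + 3·x^4)·Dx  (order 1).
h: a_k = 3, 6, 51, 216, 1176, 5790, 29613, 149256, …
ICs: h(0) = 3.

f: a_k = 3, 3, 12, 21, 57, 120, 291, 651, …
Change of var in L_f (x↦r) gives L₀.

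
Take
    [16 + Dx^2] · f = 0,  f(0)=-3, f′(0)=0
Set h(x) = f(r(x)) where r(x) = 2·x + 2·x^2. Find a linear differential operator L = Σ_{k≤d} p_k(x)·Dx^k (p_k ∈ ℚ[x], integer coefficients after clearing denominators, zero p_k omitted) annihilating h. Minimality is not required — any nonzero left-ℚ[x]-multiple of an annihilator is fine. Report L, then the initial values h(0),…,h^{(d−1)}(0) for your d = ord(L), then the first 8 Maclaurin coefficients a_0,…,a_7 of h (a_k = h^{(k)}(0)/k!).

L = (64 + 384·x + 768·x^2 + 512·x^3) - 2·Dx + (1 + 2·x)·Dx^2  (order 2).
h: a_k = -3, 0, 96, 192, -416, -2048, -29696/15, 22528/5, …
ICs: h(0) = -3, h′(0) = 0.

f: a_k = -3, 0, 24, 0, -32, 0, 256/15, 0, …
L₀ from L_f via x↦r, Dx↦r'^{-1}Dx.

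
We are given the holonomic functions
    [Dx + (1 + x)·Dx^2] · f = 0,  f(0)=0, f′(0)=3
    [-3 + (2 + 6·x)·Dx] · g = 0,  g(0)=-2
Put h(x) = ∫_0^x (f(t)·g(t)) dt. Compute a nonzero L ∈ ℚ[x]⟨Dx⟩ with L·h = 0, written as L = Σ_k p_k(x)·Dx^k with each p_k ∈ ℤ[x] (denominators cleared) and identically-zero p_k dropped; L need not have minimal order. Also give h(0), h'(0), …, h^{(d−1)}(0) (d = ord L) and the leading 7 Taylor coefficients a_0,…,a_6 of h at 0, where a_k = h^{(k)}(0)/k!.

f: a_k = 0, 3, -3/2, 1, -3/4, 3/5, -1/2, …
g: a_k = -2, -3, 9/4, -27/8, 405/64, -1701/128, 15309/512, …
Product ⇒ symmetric product L₀, ord ≤ 2.
Integrate: L := L₀·Dx.
L = (21 + 9·x)·Dx + (-8 - 24·x)·Dx^2 + (4 + 28·x + 60·x^2 + 36·x^3)·Dx^3  (order 3).
h: a_k = 0, 0, -3, -2, 37/16, -3, 2917/640, …
ICs: h(0) = 0, h′(0) = 0, h′′(0) = -6.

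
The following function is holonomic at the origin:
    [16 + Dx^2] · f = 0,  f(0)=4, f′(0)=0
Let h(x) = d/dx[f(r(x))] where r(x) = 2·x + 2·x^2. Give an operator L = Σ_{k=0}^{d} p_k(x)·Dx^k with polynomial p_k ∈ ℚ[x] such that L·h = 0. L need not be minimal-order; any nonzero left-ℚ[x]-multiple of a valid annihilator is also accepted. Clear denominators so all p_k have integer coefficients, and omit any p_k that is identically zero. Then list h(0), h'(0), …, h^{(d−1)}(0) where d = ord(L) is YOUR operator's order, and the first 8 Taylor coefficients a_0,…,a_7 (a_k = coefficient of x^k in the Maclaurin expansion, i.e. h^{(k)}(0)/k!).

f: a_k = 4, 0, -32, 0, 128/3, 0, -1024/45, 0, …
Change of var in L_f (x↦r) gives L₀.
Derive L from L₀ (diff closure).
L = (76 + 512·x + 1536·x^2 + 2048·x^3 + 1024·x^4) + (-6 - 12·x)·Dx + (1 + 4·x + 4·x^2)·Dx^2  (order 2).
h: a_k = 0, -256, -768, 6656/3, 40960/3, 237568/15, -630784/15, -49135616/315, …
ICs: h(0) = 0, h′(0) = -256.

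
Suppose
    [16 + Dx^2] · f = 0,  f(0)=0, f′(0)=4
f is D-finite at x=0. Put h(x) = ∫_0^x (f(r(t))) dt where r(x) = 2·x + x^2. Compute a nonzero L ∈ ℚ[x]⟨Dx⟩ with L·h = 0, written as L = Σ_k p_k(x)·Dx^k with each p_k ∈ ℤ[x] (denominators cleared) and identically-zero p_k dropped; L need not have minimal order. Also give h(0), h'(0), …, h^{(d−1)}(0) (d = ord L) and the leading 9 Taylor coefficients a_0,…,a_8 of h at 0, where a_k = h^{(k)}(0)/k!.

L = (64 + 192·x + 192·x^2 + 64·x^3)·Dx - Dx^2 + (1 + x)·Dx^3  (order 3).
h: a_k = 0, 0, 4, 4/3, -64/3, -128/5, 1568/45, 96, 10496/315, …
ICs: h(0) = 0, h′(0) = 0, h′′(0) = 8.

f: a_k = 0, 4, 0, -32/3, 0, 128/15, 0, -1024/315, 0, …
Substitute x→r, Dx→(1/r')Dx; clear ⇒ L₀.
h=∫h₀ ⇒ L = L₀·Dx.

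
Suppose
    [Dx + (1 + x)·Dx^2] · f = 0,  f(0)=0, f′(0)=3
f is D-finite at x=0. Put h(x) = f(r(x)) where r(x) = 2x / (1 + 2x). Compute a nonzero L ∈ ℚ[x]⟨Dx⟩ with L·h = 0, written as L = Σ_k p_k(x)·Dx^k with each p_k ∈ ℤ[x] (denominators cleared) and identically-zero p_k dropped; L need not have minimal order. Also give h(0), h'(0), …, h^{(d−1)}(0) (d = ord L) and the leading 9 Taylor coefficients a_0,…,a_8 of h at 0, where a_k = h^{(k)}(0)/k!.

L = (6 + 16·x)·Dx + (1 + 6·x + 8·x^2)·Dx^2  (order 2).
h: a_k = 0, 6, -18, 56, -180, 2976/5, -2016, 48768/7, -24480, …
ICs: h(0) = 0, h′(0) = 6.

f: a_k = 0, 3, -3/2, 1, -3/4, 3/5, -1/2, 3/7, -3/8, …
f∘r: x↦r, Dx↦Dx/r' in L_f ⇒ L₀.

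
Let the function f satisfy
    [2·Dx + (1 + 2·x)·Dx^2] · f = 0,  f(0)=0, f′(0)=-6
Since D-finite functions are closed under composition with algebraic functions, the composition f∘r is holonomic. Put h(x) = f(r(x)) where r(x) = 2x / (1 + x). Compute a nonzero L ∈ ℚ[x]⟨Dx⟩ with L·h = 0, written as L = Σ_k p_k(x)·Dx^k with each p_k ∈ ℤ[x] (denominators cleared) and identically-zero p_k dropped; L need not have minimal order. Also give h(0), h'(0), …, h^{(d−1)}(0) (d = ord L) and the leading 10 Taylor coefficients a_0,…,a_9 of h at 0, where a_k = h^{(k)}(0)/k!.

f: a_k = 0, -6, 6, -8, 12, -96/5, 32, -384/7, 96, -512/3, …
L₀ from L_f via x↦r, Dx↦r'^{-1}Dx.
L = (6 + 10·x)·Dx + (1 + 6·x + 5·x^2)·Dx^2  (order 2).
h: a_k = 0, -12, 36, -124, 468, -9372/5, 7812, -234372/7, 146484, -1953124/3, …
ICs: h(0) = 0, h′(0) = -12.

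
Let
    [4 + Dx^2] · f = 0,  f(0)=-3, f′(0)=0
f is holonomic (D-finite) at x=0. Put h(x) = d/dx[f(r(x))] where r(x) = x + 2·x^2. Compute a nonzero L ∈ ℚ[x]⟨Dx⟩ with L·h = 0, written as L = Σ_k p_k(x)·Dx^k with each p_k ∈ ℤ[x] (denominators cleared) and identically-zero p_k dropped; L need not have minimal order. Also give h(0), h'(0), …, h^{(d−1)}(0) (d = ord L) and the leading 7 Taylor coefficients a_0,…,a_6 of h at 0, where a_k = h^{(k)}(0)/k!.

L = (52 + 64·x + 384·x^2 + 1024·x^3 + 1024·x^4) + (-12 - 48·x)·Dx + (1 + 8·x + 16·x^2)·Dx^2  (order 2).
h: a_k = 0, 12, 72, 88, -80, -1432/5, -2128/5, …
ICs: h(0) = 0, h′(0) = 12.

f: a_k = -3, 0, 6, 0, -2, 0, 4/15, …
h₀=f(r): pull back L_f along r ⇒ L₀.
h=h₀': d/dx-closure on L₀ ⇒ L.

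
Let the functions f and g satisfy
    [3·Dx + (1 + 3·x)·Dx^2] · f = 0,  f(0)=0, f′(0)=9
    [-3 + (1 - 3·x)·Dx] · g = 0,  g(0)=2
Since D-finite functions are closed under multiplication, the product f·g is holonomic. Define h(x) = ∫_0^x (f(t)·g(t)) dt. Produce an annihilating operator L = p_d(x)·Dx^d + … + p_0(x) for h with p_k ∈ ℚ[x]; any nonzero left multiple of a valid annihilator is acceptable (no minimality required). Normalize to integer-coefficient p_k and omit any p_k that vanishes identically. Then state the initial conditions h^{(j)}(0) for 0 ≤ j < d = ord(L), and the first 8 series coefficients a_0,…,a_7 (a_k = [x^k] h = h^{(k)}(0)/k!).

L = 9·Dx + (3 + 27·x)·Dx^2 + (-1 + 9·x^2)·Dx^3  (order 3).
h: a_k = 0, 0, 9, 9, 135/4, 567/10, 3807/20, 26973/70, …
ICs: h(0) = 0, h′(0) = 0, h′′(0) = 18.

f: a_k = 0, 9, -27/2, 27, -243/4, 729/5, -729/2, 6561/7, …
g: a_k = 2, 6, 18, 54, 162, 486, 1458, 4374, …
f·g: L₀ = L_f ⊗_s L_g, ord ≤ 2·1.
h=∫h₀ ⇒ L = L₀·Dx.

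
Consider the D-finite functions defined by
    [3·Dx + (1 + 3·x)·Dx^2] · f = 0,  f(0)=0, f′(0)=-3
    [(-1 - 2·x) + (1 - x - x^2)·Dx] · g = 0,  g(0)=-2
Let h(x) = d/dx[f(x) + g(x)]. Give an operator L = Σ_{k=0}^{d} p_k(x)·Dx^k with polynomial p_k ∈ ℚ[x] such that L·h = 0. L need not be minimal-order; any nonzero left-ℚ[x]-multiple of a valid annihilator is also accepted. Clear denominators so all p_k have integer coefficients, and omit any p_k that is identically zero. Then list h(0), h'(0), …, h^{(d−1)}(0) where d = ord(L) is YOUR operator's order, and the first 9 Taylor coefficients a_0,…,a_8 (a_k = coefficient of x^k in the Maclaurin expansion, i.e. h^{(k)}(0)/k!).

f: a_k = 0, -3, 9/2, -9, 81/4, -243/5, 243/2, -2187/7, 6561/8, …
g: a_k = -2, -2, -4, -6, -10, -16, -26, -42, -68, …
Weyl lclm of L_f,L_g ⇒ L₀ (ord ≤ 3).
Differentiate: ansatz ord ≤ ord L₀ ⇒ L.
L = (-126 - 342·x - 468·x^2 - 180·x^3 - 108·x^4) + (-156·x - 576·x^2 - 672·x^3 - 378·x^4 - 180·x^5)·Dx + (7 + 35·x + 29·x^2 - 63·x^3 - 99·x^4 - 93·x^5 - 36·x^6)·Dx^2  (order 2).
h: a_k = -5, 1, -45, 41, -323, 573, -2481, 6017, -20673, …
ICs: h(0) = -5, h′(0) = 1.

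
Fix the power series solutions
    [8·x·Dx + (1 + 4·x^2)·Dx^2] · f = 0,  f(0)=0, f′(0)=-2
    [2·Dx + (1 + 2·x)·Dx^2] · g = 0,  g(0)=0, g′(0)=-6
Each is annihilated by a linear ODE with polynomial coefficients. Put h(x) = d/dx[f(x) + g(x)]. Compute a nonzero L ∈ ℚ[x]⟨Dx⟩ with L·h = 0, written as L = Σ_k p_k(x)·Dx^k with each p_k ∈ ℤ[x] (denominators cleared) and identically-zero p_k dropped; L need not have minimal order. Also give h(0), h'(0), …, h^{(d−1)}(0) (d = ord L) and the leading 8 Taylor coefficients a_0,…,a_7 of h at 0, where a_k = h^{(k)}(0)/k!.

f: a_k = 0, -2, 0, 8/3, 0, -32/5, 0, 128/7, …
g: a_k = 0, -6, 6, -8, 12, -96/5, 32, -384/7, …
f+g: L₀ = lclm(L_f,L_g), ord ≤ 2+2.
Differentiate: ansatz ord ≤ ord L₀ ⇒ L.
L = (-8 - 48·x + 96·x^2 + 64·x^3) + (-8 - 16·x + 192·x^3 + 128·x^4)·Dx + (-1 + 2·x + 8·x^2 + 16·x^3 + 48·x^4 + 32·x^5)·Dx^2  (order 2).
h: a_k = -8, 12, -16, 48, -128, 192, -256, 768, …
ICs: h(0) = -8, h′(0) = 12.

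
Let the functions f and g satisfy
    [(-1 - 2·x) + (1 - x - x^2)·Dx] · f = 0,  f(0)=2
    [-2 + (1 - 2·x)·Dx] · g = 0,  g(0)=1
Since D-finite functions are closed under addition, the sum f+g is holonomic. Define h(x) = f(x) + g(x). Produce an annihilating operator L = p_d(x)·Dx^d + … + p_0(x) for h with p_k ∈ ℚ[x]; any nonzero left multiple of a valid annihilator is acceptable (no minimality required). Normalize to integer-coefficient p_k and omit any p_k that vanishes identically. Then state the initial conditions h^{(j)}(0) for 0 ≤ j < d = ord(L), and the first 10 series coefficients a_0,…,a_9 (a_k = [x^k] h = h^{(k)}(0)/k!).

f: a_k = 2, 2, 4, 6, 10, 16, 26, 42, 68, 110, …
g: a_k = 1, 2, 4, 8, 16, 32, 64, 128, 256, 512, …
Weyl lclm of L_f,L_g ⇒ L₀ (ord ≤ 2).
L = (-12·x + 12·x^2 - 8·x^3) + (4 - 6·x - 6·x^2 + 16·x^3 - 16·x^4)·Dx + (-1 + 5·x - 9·x^2 + 6·x^3 + 2·x^4 - 4·x^5)·Dx^2  (order 2).
h: a_k = 3, 4, 8, 14, 26, 48, 90, 170, 324, 622, …
ICs: h(0) = 3, h′(0) = 4.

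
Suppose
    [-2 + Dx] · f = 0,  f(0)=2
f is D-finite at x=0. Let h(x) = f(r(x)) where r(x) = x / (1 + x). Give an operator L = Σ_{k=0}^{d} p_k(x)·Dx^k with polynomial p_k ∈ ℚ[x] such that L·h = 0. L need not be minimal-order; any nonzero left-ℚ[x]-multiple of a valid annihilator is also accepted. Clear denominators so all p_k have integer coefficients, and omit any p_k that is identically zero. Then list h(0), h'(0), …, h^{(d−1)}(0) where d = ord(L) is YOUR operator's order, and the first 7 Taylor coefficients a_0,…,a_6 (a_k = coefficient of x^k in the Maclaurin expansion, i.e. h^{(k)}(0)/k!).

L = -2 + (1 + 2·x + x^2)·Dx  (order 1).
h: a_k = 2, 4, 0, -4/3, 4/3, -4/5, 8/45, …
ICs: h(0) = 2.

f: a_k = 2, 4, 4, 8/3, 4/3, 8/15, 8/45, …
Change of var in L_f (x↦r) gives L₀.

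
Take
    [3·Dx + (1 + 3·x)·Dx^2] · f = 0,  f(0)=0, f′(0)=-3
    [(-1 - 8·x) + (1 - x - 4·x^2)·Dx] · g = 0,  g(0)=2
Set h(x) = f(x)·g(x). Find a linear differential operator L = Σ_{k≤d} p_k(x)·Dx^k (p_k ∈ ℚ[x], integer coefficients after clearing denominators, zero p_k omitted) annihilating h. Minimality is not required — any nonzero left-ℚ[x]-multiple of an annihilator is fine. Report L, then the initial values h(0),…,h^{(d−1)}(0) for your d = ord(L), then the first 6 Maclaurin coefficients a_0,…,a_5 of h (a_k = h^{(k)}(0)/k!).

f: a_k = 0, -3, 9/2, -9, 81/4, -243/5, …
g: a_k = 2, 2, 10, 18, 58, 130, …
Sym-product of L_f,L_g gives L₀ (≤ ord 2).
L = (11 + 48·x) + (-1 + 25·x + 60·x^2)·Dx + (-1 - 2·x + 7·x^2 + 12·x^3)·Dx^2  (order 2).
h: a_k = 0, -6, 3, -39, 27/2, -2397/10, …
ICs: h(0) = 0, h′(0) = -6.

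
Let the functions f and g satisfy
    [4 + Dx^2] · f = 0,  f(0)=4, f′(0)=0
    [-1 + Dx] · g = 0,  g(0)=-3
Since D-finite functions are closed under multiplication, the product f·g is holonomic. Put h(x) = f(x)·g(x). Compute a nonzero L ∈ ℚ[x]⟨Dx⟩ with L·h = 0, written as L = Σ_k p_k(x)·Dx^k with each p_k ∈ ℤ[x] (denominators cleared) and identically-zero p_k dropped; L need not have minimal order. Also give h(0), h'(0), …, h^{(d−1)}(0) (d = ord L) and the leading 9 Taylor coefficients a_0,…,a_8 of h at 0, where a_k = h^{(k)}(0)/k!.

L = 5 - 2·Dx + Dx^2  (order 2).
h: a_k = -12, -12, 18, 22, 7/2, -41/10, -39/20, -29/420, 527/3360, …
ICs: h(0) = -12, h′(0) = -12.

f: a_k = 4, 0, -8, 0, 8/3, 0, -16/45, 0, 8/315, …
g: a_k = -3, -3, -3/2, -1/2, -1/8, -1/40, -1/240, -1/1680, -1/13440, …
L₀ := L_f ⊗_s L_g (sym. prod.), ord ≤ 2.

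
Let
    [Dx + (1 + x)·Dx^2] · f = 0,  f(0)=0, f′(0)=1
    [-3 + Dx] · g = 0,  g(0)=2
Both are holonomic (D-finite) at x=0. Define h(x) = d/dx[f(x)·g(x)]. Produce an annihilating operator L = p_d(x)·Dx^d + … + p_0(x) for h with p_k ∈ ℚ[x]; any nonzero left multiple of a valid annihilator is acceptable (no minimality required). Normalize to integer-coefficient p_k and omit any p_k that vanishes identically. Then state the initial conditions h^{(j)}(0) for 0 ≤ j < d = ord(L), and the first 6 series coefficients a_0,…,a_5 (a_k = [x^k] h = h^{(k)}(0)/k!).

f: a_k = 0, 1, -1/2, 1/3, -1/4, 1/5, …
g: a_k = 2, 6, 9, 9, 27/4, 81/20, …
f·g: L₀ = L_f ⊗_s L_g, ord ≤ 2·1.
Derive L from L₀ (diff closure).
L = (15 + 36·x + 27·x^2) + (-11 - 27·x - 18·x^2)·Dx + (2 + 5·x + 3·x^2)·Dx^2  (order 2).
h: a_k = 2, 10, 20, 24, 83/4, 55/4, …
ICs: h(0) = 2, h′(0) = 10.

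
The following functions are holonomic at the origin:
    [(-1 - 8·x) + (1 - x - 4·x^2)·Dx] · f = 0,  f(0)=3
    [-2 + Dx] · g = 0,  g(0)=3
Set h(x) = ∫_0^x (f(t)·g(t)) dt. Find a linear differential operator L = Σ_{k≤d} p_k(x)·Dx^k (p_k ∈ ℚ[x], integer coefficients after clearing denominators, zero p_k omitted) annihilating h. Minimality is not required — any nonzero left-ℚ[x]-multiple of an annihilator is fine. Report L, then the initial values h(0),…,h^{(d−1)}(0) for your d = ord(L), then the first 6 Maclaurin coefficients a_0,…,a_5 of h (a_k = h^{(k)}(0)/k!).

f: a_k = 3, 3, 15, 27, 87, 195, …
g: a_k = 3, 6, 6, 4, 2, 4/5, …
Sym-product of L_f,L_g gives L₀ (≤ ord 1).
∫: right-multiply L₀ by Dx.
L = (3 + 6·x - 8·x^2)·Dx + (-1 + x + 4·x^2)·Dx^2  (order 2).
h: a_k = 0, 9, 27/2, 27, 201/4, 531/5, …
ICs: h(0) = 0, h′(0) = 9.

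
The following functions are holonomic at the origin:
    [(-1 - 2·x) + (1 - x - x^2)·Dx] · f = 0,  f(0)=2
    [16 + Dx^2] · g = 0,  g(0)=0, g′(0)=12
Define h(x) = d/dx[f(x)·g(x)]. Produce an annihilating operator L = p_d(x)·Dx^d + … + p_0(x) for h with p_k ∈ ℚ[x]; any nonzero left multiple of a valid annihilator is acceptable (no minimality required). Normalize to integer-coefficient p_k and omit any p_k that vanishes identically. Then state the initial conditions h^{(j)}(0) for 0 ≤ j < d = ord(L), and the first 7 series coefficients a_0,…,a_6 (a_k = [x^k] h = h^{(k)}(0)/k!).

f: a_k = 2, 2, 4, 6, 10, 16, 26, …
g: a_k = 0, 12, 0, -32, 0, 128/5, 0, …
Sym-product of L_f,L_g gives L₀ (≤ ord 2).
Derive L from L₀ (diff closure).
L = (54 - 256·x - 128·x^2 + 256·x^3 + 128·x^4) + (-13 - 10·x + 48·x^2 + 32·x^3)·Dx + (7 - 15·x - 7·x^2 + 16·x^3 + 8·x^4)·Dx^2  (order 2).
h: a_k = 24, 48, -48, 32, 216, 1536/5, 7864/15, …
ICs: h(0) = 24, h′(0) = 48.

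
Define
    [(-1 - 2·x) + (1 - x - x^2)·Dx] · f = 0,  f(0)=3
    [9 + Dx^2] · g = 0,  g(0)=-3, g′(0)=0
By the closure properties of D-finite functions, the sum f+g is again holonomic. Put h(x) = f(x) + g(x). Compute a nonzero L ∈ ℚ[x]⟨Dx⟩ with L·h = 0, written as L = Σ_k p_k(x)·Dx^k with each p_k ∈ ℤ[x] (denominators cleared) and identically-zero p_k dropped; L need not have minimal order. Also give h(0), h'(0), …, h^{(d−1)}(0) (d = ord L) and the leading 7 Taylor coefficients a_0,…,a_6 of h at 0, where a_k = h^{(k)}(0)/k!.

L = (243 + 432·x - 81·x^2 + 216·x^3 + 405·x^4 + 162·x^5) + (-117 + 225·x + 36·x^2 - 297·x^3 + 54·x^4 + 243·x^5 + 81·x^6)·Dx + (27 + 48·x - 9·x^2 + 24·x^3 + 45·x^4 + 18·x^5)·Dx^2 + (-13 + 25·x + 4·x^2 - 33·x^3 + 6·x^4 + 27·x^5 + 9·x^6)·Dx^3  (order 3).
h: a_k = 0, 3, 39/2, 9, 39/8, 24, 3363/80, …
ICs: h(0) = 0, h′(0) = 3, h′′(0) = 39.

f: a_k = 3, 3, 6, 9, 15, 24, 39, …
g: a_k = -3, 0, 27/2, 0, -81/8, 0, 243/80, …
h₀=f+g: left-lcm gives L₀, ord ≤ 3.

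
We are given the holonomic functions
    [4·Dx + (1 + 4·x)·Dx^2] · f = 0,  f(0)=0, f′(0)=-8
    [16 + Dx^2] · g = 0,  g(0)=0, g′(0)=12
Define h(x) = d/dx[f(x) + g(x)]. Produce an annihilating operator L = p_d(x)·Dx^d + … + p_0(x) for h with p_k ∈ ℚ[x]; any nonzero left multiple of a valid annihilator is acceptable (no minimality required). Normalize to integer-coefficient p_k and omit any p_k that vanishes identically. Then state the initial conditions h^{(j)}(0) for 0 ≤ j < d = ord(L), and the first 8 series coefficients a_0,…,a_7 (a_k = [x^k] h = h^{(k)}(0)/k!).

L = (448 + 512·x + 1024·x^2) + (48 + 320·x + 768·x^2 + 1024·x^3)·Dx + (28 + 32·x + 64·x^2)·Dx^2 + (3 + 20·x + 48·x^2 + 64·x^3)·Dx^3  (order 3).
h: a_k = 4, 32, -224, 512, -1920, 8192, -492544/15, 131072, …
ICs: h(0) = 4, h′(0) = 32, h′′(0) = -448.

f: a_k = 0, -8, 16, -128/3, 128, -2048/5, 4096/3, -32768/7, …
g: a_k = 0, 12, 0, -32, 0, 128/5, 0, -1024/105, …
Sum ⇒ L₀ = lclm(L_f,L_g) in ℚ(x)⟨Dx⟩.
Differentiate: ansatz ord ≤ ord L₀ ⇒ L.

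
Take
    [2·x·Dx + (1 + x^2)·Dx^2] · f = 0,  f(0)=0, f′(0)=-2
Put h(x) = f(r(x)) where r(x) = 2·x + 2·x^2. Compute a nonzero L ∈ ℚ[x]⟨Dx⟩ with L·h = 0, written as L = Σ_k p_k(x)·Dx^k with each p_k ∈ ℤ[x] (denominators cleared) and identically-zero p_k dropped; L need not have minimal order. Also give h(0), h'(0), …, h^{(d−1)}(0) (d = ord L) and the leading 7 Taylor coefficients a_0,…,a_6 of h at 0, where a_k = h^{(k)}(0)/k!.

f: a_k = 0, -2, 0, 2/3, 0, -2/5, 0, …
Substitute x→r, Dx→(1/r')Dx; clear ⇒ L₀.
L = (-2 + 8·x + 32·x^2 + 48·x^3 + 24·x^4)·Dx + (1 + 2·x + 4·x^2 + 16·x^3 + 20·x^4 + 8·x^5)·Dx^2  (order 2).
h: a_k = 0, -4, -4, 16/3, 16, 16/5, -176/3, …
ICs: h(0) = 0, h′(0) = -4.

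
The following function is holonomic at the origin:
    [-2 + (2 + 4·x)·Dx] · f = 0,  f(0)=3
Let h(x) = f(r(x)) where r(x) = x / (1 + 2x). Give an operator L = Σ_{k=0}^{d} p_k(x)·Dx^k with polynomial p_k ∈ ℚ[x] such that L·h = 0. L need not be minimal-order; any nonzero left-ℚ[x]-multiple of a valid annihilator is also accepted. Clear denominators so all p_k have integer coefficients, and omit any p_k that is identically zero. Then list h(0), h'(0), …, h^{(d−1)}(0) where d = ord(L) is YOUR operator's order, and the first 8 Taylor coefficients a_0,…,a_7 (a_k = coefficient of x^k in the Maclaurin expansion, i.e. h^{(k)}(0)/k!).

f: a_k = 3, 3, -3/2, 3/2, -15/8, 21/8, -63/16, 99/16, …
f∘r: x↦r, Dx↦Dx/r' in L_f ⇒ L₀.
L = -1 + (1 + 6·x + 8·x^2)·Dx  (order 1).
h: a_k = 3, 3, -15/2, 39/2, -423/8, 1197/8, -7059/16, 21615/16, …
ICs: h(0) = 3.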